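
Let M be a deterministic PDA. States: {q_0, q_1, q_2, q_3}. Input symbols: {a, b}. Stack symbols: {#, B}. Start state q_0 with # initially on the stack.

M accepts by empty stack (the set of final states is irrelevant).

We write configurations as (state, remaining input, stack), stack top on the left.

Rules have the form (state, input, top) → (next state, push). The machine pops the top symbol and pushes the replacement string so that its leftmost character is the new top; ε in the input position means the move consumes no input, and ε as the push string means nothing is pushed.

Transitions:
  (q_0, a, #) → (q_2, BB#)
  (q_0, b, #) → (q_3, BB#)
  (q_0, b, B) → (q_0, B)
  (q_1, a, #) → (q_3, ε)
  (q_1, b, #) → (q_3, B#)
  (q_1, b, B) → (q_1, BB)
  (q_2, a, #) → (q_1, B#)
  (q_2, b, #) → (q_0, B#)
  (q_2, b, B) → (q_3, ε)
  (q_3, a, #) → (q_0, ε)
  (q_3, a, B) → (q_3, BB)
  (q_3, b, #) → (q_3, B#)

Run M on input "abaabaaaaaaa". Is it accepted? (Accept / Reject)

Reject

(q_0, abaabaaaaaaa, #) ⊢ (q_2, baabaaaaaaa, BB#) ⊢ (q_3, aabaaaaaaa, B#) ⊢ (q_3, abaaaaaaa, BB#) ⊢ (q_3, baaaaaaa, BBB#)
No transition applies at (q_3, baaaaaaa, BBB#); input not fully consumed.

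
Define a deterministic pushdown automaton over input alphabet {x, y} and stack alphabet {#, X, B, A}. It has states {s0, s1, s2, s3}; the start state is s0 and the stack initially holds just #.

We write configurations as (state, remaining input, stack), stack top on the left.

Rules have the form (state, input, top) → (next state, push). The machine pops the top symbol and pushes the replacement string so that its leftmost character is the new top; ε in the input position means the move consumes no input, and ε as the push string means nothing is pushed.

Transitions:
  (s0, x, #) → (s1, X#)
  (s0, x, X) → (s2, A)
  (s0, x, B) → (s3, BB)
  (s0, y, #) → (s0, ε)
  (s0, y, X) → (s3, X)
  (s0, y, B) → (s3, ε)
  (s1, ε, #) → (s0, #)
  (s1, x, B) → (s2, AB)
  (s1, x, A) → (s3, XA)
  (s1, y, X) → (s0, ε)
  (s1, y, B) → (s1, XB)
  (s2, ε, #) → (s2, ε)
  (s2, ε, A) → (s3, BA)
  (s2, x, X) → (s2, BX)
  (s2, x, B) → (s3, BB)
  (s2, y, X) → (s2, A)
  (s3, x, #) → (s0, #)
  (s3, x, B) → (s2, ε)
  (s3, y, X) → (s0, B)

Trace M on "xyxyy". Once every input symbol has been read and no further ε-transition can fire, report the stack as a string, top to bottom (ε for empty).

(s0, xyxyy, #)
  read x, top #: go to s1, push X# → (s1, yxyy, X#)
  read y, top X: go to s0, push ε → (s0, xyy, #)
  read x, top #: go to s1, push X# → (s1, yy, X#)
  read y, top X: go to s0, push ε → (s0, y, #)
  read y, top #: go to s0, push ε → (s0, ε, ε)
All input consumed in state s0 with stack ε.

ε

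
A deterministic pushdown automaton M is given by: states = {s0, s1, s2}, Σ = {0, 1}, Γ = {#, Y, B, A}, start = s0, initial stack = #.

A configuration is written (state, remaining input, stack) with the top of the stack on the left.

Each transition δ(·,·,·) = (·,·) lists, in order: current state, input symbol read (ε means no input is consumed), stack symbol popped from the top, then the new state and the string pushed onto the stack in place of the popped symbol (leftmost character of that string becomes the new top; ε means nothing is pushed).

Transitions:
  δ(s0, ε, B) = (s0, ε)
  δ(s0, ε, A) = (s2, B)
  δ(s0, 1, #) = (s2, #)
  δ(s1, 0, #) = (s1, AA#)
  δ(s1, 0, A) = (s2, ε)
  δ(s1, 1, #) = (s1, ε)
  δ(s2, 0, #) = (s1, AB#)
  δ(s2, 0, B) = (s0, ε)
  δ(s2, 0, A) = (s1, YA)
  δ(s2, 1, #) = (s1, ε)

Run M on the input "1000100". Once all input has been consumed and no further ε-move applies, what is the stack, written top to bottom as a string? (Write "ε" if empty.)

(s0, 1000100, #) ⊢ (s2, 000100, #) ⊢ (s1, 00100, AB#) ⊢ (s2, 0100, B#) ⊢ (s0, 100, #) ⊢ (s2, 00, #) ⊢ (s1, 0, AB#) ⊢ (s2, ε, B#)
All input consumed in state s2 with stack B#.

B#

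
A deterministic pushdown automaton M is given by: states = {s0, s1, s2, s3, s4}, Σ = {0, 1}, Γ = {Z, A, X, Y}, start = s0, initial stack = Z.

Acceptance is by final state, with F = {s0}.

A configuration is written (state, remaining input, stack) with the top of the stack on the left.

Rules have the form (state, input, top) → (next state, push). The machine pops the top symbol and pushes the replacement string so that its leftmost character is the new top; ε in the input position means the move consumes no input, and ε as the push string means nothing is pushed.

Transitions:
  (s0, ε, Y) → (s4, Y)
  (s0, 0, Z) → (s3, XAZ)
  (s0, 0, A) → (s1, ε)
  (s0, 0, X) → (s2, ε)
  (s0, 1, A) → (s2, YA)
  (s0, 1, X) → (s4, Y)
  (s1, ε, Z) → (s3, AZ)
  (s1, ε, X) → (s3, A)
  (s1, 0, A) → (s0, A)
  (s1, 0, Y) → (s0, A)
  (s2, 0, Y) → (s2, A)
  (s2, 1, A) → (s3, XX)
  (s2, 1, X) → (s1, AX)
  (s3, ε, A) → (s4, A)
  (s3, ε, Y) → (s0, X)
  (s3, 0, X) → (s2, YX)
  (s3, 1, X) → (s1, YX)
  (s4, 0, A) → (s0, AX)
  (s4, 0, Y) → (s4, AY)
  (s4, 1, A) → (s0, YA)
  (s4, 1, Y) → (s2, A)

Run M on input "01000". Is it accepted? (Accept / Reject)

Accept

(s0, 01000, Z)
  read 0, top Z: go to s3, push XAZ → (s3, 1000, XAZ)
  read 1, top X: go to s1, push YX → (s1, 000, YXAZ)
  read 0, top Y: go to s0, push A → (s0, 00, AXAZ)
  read 0, top A: go to s1, push ε → (s1, 0, XAZ)
  ε-move, top X: go to s3, push A → (s3, 0, AAZ)
  ε-move, top A: go to s4, push A → (s4, 0, AAZ)
  read 0, top A: go to s0, push AX → (s0, ε, AXAZ)
All input consumed; state s0 ∈ F.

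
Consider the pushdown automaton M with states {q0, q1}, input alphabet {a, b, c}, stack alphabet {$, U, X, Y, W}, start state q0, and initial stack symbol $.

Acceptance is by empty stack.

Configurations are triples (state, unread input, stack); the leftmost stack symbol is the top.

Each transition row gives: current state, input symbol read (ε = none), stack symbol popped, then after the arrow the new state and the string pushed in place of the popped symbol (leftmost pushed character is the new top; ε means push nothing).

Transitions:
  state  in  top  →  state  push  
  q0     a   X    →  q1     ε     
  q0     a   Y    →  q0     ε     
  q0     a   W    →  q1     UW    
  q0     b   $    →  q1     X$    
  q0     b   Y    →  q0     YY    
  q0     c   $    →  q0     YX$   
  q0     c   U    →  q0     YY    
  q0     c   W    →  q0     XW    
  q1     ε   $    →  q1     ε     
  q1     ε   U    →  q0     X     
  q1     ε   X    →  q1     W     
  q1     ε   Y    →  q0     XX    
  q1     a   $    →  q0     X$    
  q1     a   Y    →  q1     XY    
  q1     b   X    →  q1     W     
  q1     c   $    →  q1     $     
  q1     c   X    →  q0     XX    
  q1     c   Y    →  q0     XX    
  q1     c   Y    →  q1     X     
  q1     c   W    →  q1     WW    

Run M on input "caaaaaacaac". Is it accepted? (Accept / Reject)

Accept

One accepting computation: (q0, caaaaaacaac, $) ⊢ (q0, aaaaaacaac, YX$) ⊢ (q0, aaaaacaac, X$) ⊢ (q1, aaaacaac, $) ⊢ (q0, aaacaac, X$) ⊢ (q1, aacaac, $) ⊢ (q0, acaac, X$) ⊢ (q1, caac, $) ⊢ (q1, aac, $) ⊢ (q0, ac, X$) ⊢ (q1, c, $) ⊢ (q1, ε, $) ⊢ (q1, ε, ε)
All input consumed and the stack is empty.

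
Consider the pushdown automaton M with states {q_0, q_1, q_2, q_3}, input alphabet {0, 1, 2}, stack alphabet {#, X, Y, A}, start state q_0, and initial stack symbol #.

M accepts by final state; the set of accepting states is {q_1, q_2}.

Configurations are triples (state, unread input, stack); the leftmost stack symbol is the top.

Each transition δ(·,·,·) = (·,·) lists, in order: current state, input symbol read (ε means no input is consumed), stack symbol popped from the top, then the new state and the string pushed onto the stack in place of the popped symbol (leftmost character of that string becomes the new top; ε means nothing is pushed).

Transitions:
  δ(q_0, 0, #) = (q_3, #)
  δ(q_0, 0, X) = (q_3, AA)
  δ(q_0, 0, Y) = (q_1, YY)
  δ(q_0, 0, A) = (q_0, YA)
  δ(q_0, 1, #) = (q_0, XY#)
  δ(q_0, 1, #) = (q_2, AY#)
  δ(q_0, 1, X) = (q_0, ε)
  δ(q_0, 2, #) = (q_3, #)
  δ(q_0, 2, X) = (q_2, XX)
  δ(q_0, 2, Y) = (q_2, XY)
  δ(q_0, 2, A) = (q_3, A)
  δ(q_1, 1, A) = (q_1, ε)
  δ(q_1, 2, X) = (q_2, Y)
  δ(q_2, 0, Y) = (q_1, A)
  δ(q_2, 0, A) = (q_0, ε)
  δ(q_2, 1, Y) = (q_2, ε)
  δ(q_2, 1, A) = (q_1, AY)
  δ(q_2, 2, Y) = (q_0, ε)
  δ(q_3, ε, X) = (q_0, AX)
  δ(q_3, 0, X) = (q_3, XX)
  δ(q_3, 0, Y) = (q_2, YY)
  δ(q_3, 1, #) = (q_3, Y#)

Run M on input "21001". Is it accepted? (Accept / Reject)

Accept

One accepting computation: (q_0, 21001, #) ⊢ (q_3, 1001, #) ⊢ (q_3, 001, Y#) ⊢ (q_2, 01, YY#) ⊢ (q_1, 1, AY#) ⊢ (q_1, ε, Y#)
All input consumed and state q_1 ∈ F.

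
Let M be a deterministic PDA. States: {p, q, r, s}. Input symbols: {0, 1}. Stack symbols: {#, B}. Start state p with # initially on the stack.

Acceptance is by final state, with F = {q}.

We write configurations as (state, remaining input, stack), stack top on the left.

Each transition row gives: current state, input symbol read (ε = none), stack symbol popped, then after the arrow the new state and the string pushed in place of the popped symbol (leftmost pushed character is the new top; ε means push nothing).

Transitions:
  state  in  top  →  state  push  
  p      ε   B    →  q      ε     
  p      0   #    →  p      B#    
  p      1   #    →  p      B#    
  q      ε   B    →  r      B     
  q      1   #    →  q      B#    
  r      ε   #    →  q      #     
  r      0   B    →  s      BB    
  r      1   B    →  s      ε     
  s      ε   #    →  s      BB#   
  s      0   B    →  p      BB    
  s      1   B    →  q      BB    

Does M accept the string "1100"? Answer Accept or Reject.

Accept

(p, 1100, #) ⊢ (p, 100, B#) ⊢ (q, 100, #) ⊢ (q, 00, B#) ⊢ (r, 00, B#) ⊢ (s, 0, BB#) ⊢ (p, ε, BBB#) ⊢ (q, ε, BB#)
All input consumed; state q ∈ F.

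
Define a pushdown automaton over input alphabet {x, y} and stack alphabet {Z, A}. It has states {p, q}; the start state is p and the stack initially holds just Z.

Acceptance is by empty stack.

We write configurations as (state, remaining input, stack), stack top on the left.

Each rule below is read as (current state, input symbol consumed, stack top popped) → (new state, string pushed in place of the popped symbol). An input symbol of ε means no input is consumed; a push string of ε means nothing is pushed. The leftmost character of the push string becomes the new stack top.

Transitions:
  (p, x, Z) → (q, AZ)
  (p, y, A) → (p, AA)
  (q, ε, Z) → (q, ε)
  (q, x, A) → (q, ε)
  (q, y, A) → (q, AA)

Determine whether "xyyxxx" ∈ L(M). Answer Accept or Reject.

One accepting computation: (p, xyyxxx, Z) ⊢ (q, yyxxx, AZ) ⊢ (q, yxxx, AAZ) ⊢ (q, xxx, AAAZ) ⊢ (q, xx, AAZ) ⊢ (q, x, AZ) ⊢ (q, ε, Z) ⊢ (q, ε, ε)
All input consumed and the stack is empty.

Accept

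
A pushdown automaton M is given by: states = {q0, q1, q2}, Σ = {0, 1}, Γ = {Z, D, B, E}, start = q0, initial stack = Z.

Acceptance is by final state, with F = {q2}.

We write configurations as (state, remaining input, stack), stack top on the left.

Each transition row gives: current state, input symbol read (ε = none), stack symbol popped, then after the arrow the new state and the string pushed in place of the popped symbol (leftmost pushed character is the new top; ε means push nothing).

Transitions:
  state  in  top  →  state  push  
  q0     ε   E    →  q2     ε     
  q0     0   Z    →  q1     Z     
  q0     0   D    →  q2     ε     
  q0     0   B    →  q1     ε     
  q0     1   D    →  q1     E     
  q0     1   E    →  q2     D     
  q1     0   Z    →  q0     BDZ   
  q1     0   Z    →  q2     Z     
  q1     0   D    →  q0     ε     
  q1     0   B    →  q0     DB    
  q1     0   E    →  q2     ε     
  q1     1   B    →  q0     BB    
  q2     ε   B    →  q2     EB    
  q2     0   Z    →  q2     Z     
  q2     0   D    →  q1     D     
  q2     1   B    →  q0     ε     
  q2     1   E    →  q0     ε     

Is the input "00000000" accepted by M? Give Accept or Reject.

Accept

One accepting computation: (q0, 00000000, Z) ⊢ (q1, 0000000, Z) ⊢ (q0, 000000, BDZ) ⊢ (q1, 00000, DZ) ⊢ (q0, 0000, Z) ⊢ (q1, 000, Z) ⊢ (q2, 00, Z) ⊢ (q2, 0, Z) ⊢ (q2, ε, Z)
All input consumed and state q2 ∈ F.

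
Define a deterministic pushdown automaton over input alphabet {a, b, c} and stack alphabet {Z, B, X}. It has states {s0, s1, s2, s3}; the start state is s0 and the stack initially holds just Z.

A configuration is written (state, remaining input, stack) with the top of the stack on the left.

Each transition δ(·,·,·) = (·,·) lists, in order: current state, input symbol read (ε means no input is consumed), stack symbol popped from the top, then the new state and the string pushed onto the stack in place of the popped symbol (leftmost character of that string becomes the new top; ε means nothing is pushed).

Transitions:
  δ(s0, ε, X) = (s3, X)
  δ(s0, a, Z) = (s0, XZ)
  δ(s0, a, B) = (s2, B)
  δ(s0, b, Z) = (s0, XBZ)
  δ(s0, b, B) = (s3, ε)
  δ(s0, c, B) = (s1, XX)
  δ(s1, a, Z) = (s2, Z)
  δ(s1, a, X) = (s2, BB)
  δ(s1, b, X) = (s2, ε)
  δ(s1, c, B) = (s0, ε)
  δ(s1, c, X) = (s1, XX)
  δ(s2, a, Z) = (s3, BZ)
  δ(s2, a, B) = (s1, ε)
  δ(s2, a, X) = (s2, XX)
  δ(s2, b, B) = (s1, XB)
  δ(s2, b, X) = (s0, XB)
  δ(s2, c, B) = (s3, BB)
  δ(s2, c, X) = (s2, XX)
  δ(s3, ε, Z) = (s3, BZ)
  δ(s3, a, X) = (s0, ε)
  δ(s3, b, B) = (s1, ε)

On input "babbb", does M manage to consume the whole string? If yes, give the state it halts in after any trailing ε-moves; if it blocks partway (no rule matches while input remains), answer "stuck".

(s0, babbb, Z)
  read b, top Z: go to s0, push XBZ → (s0, abbb, XBZ)
  ε-move, top X: go to s3, push X → (s3, abbb, XBZ)
  read a, top X: go to s0, push ε → (s0, bbb, BZ)
  read b, top B: go to s3, push ε → (s3, bb, Z)
  ε-move, top Z: go to s3, push BZ → (s3, bb, BZ)
  read b, top B: go to s1, push ε → (s1, b, Z)
No transition for (s1, b, top Z); M blocks with input b remaining.

stuck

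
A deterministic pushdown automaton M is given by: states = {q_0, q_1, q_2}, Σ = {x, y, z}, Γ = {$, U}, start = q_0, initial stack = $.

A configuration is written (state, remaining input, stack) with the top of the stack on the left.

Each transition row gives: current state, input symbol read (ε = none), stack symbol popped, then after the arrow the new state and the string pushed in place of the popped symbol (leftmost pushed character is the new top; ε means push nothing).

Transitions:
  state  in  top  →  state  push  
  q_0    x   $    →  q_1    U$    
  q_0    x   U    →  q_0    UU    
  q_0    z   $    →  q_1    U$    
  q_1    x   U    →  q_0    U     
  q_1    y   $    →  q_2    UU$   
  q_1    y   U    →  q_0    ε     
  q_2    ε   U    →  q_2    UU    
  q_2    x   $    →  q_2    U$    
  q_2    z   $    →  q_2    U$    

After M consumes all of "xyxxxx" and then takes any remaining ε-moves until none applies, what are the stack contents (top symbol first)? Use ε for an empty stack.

(q_0, xyxxxx, $)
  read x, top $: go to q_1, push U$ → (q_1, yxxxx, U$)
  read y, top U: go to q_0, push ε → (q_0, xxxx, $)
  read x, top $: go to q_1, push U$ → (q_1, xxx, U$)
  read x, top U: go to q_0, push U → (q_0, xx, U$)
  read x, top U: go to q_0, push UU → (q_0, x, UU$)
  read x, top U: go to q_0, push UU → (q_0, ε, UUU$)
All input consumed in state q_0 with stack UUU$.

UUU$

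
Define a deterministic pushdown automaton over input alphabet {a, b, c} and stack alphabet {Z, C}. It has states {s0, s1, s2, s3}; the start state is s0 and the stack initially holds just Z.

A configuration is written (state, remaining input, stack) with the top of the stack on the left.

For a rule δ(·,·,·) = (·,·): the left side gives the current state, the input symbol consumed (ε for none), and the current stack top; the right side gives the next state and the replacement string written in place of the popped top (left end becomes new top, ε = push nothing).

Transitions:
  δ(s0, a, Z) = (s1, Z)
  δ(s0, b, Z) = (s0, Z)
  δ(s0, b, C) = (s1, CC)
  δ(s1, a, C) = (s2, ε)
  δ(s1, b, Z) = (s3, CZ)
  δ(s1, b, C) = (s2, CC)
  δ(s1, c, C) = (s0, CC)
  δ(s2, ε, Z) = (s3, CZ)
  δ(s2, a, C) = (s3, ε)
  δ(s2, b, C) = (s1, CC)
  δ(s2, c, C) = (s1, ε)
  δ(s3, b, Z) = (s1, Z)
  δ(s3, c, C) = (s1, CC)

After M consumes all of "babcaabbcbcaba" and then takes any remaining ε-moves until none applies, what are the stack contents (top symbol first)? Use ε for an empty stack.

(s0, babcaabbcbcaba, Z)
  read b, top Z: go to s0, push Z → (s0, abcaabbcbcaba, Z)
  read a, top Z: go to s1, push Z → (s1, bcaabbcbcaba, Z)
  read b, top Z: go to s3, push CZ → (s3, caabbcbcaba, CZ)
  read c, top C: go to s1, push CC → (s1, aabbcbcaba, CCZ)
  read a, top C: go to s2, push ε → (s2, abbcbcaba, CZ)
  read a, top C: go to s3, push ε → (s3, bbcbcaba, Z)
  read b, top Z: go to s1, push Z → (s1, bcbcaba, Z)
  read b, top Z: go to s3, push CZ → (s3, cbcaba, CZ)
  read c, top C: go to s1, push CC → (s1, bcaba, CCZ)
  read b, top C: go to s2, push CC → (s2, caba, CCCZ)
  read c, top C: go to s1, push ε → (s1, aba, CCZ)
  read a, top C: go to s2, push ε → (s2, ba, CZ)
  read b, top C: go to s1, push CC → (s1, a, CCZ)
  read a, top C: go to s2, push ε → (s2, ε, CZ)
All input consumed in state s2 with stack CZ.

CZ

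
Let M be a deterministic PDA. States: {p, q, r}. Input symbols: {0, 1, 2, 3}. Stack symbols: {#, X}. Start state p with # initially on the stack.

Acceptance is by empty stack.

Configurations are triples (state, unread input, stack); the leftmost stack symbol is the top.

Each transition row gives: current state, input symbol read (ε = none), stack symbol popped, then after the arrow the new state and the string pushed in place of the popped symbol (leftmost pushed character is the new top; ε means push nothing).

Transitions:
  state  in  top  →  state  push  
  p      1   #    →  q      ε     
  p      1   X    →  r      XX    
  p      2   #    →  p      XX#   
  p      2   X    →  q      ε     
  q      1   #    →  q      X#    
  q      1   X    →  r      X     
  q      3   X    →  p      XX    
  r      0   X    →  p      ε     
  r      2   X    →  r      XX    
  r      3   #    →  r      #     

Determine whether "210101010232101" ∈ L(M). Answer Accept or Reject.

Accept

(p, 210101010232101, #) ⊢ (p, 10101010232101, XX#) ⊢ (r, 0101010232101, XXX#) ⊢ (p, 101010232101, XX#) ⊢ (r, 01010232101, XXX#) ⊢ (p, 1010232101, XX#) ⊢ (r, 010232101, XXX#) ⊢ (p, 10232101, XX#) ⊢ (r, 0232101, XXX#) ⊢ (p, 232101, XX#) ⊢ (q, 32101, X#) ⊢ (p, 2101, XX#) ⊢ (q, 101, X#) ⊢ (r, 01, X#) ⊢ (p, 1, #) ⊢ (q, ε, ε)
All input consumed and the stack is empty.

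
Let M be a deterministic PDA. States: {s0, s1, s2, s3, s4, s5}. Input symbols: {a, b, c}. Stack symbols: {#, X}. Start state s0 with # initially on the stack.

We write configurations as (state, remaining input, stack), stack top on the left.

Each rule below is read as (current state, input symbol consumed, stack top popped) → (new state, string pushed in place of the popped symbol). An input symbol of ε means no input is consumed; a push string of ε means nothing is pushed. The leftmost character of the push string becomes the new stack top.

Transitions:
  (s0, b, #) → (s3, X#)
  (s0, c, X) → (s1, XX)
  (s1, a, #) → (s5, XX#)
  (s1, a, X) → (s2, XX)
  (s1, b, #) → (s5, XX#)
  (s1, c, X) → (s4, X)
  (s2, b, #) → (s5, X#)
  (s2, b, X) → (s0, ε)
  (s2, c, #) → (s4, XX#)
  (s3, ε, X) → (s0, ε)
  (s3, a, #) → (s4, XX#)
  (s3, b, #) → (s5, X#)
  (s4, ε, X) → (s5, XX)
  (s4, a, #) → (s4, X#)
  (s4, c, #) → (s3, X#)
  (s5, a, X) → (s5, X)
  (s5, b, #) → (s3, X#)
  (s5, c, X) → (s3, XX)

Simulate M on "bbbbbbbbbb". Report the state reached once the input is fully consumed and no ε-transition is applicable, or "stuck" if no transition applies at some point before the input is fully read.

s0

(s0, bbbbbbbbbb, #) ⊢ (s3, bbbbbbbbb, X#) ⊢ (s0, bbbbbbbbb, #) ⊢ (s3, bbbbbbbb, X#) ⊢ (s0, bbbbbbbb, #) ⊢ (s3, bbbbbbb, X#) ⊢ (s0, bbbbbbb, #) ⊢ (s3, bbbbbb, X#) ⊢ (s0, bbbbbb, #) ⊢ (s3, bbbbb, X#) ⊢ (s0, bbbbb, #) ⊢ (s3, bbbb, X#) ⊢ (s0, bbbb, #) ⊢ (s3, bbb, X#) ⊢ (s0, bbb, #) ⊢ (s3, bb, X#) ⊢ (s0, bb, #) ⊢ (s3, b, X#) ⊢ (s0, b, #) ⊢ (s3, ε, X#) ⊢ (s0, ε, #)
All input consumed; M is in state s0.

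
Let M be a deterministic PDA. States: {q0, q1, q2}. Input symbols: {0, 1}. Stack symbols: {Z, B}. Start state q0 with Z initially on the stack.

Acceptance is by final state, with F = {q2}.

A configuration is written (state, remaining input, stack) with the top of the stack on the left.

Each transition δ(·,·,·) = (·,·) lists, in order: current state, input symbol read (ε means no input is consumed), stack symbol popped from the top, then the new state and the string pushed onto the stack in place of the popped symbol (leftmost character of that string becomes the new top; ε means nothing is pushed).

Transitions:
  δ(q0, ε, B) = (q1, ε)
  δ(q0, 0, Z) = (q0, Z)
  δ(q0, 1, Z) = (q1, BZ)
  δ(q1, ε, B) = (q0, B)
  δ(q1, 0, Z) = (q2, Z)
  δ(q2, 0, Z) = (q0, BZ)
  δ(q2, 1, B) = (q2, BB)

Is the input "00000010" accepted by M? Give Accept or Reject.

Accept

(q0, 00000010, Z)
  read 0, top Z: go to q0, push Z → (q0, 0000010, Z)
  read 0, top Z: go to q0, push Z → (q0, 000010, Z)
  read 0, top Z: go to q0, push Z → (q0, 00010, Z)
  read 0, top Z: go to q0, push Z → (q0, 0010, Z)
  read 0, top Z: go to q0, push Z → (q0, 010, Z)
  read 0, top Z: go to q0, push Z → (q0, 10, Z)
  read 1, top Z: go to q1, push BZ → (q1, 0, BZ)
  ε-move, top B: go to q0, push B → (q0, 0, BZ)
  ε-move, top B: go to q1, push ε → (q1, 0, Z)
  read 0, top Z: go to q2, push Z → (q2, ε, Z)
All input consumed; state q2 ∈ F.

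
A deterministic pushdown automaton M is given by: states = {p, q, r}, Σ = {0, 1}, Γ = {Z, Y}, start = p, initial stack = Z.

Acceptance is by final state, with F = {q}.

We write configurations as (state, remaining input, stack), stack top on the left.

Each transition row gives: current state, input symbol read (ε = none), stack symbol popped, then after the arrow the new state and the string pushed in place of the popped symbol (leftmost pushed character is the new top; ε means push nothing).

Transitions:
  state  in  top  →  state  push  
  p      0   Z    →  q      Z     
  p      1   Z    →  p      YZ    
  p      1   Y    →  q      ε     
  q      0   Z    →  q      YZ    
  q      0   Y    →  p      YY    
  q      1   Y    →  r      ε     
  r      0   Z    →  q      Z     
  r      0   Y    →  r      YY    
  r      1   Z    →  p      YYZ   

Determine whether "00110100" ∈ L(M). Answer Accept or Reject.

Reject

(p, 00110100, Z) ⊢ (q, 0110100, Z) ⊢ (q, 110100, YZ) ⊢ (r, 10100, Z) ⊢ (p, 0100, YYZ)
No transition applies at (p, 0100, YYZ); input not fully consumed.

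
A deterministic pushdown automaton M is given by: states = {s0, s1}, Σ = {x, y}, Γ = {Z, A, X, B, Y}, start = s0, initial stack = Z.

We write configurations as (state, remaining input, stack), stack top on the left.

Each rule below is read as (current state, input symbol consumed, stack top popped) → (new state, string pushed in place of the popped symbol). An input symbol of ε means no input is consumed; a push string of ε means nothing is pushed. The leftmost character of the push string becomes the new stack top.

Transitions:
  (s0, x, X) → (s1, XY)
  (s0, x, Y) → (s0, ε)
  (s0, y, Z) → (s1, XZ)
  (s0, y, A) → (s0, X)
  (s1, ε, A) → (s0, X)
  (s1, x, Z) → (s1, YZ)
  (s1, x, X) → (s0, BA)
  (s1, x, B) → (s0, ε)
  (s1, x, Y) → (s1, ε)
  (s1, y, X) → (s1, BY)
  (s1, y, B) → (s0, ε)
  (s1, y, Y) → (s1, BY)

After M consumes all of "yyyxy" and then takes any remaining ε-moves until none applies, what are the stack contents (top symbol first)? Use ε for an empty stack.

XZ

(s0, yyyxy, Z) ⊢ (s1, yyxy, XZ) ⊢ (s1, yxy, BYZ) ⊢ (s0, xy, YZ) ⊢ (s0, y, Z) ⊢ (s1, ε, XZ)
All input consumed in state s1 with stack XZ.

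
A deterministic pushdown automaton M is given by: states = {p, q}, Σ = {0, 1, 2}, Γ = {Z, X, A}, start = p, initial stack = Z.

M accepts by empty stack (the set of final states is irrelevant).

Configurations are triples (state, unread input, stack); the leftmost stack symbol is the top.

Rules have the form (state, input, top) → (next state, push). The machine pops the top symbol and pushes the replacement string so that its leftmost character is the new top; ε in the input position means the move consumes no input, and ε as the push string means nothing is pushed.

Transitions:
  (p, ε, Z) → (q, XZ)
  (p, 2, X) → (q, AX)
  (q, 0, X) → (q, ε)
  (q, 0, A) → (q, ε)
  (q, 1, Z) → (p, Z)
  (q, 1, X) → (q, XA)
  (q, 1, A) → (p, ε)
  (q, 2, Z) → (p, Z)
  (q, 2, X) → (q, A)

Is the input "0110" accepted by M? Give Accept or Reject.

(p, 0110, Z)
  ε-move, top Z: go to q, push XZ → (q, 0110, XZ)
  read 0, top X: go to q, push ε → (q, 110, Z)
  read 1, top Z: go to p, push Z → (p, 10, Z)
  ε-move, top Z: go to q, push XZ → (q, 10, XZ)
  read 1, top X: go to q, push XA → (q, 0, XAZ)
  read 0, top X: go to q, push ε → (q, ε, AZ)
All input consumed; stack is AZ, not empty, and no further ε-move applies.

Reject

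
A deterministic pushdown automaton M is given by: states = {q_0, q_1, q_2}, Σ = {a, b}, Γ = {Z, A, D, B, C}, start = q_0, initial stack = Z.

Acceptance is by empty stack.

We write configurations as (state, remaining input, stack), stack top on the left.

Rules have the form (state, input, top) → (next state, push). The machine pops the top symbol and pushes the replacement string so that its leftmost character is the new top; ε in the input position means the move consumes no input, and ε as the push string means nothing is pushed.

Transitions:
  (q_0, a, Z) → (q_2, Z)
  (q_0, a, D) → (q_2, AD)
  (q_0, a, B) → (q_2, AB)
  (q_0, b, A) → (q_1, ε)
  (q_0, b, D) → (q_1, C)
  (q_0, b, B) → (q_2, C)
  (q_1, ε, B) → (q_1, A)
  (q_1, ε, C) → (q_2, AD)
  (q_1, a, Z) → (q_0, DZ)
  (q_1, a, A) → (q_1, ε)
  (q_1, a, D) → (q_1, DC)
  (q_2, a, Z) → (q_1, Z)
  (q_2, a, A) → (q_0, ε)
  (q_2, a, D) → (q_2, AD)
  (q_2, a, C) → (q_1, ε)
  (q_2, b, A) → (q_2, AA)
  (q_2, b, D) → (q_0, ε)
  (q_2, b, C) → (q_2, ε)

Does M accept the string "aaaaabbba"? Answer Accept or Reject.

Reject

(q_0, aaaaabbba, Z)
  read a, top Z: go to q_2, push Z → (q_2, aaaabbba, Z)
  read a, top Z: go to q_1, push Z → (q_1, aaabbba, Z)
  read a, top Z: go to q_0, push DZ → (q_0, aabbba, DZ)
  read a, top D: go to q_2, push AD → (q_2, abbba, ADZ)
  read a, top A: go to q_0, push ε → (q_0, bbba, DZ)
  read b, top D: go to q_1, push C → (q_1, bba, CZ)
  ε-move, top C: go to q_2, push AD → (q_2, bba, ADZ)
  read b, top A: go to q_2, push AA → (q_2, ba, AADZ)
  read b, top A: go to q_2, push AA → (q_2, a, AAADZ)
  read a, top A: go to q_0, push ε → (q_0, ε, AADZ)
All input consumed; stack is AADZ, not empty, and no further ε-move applies.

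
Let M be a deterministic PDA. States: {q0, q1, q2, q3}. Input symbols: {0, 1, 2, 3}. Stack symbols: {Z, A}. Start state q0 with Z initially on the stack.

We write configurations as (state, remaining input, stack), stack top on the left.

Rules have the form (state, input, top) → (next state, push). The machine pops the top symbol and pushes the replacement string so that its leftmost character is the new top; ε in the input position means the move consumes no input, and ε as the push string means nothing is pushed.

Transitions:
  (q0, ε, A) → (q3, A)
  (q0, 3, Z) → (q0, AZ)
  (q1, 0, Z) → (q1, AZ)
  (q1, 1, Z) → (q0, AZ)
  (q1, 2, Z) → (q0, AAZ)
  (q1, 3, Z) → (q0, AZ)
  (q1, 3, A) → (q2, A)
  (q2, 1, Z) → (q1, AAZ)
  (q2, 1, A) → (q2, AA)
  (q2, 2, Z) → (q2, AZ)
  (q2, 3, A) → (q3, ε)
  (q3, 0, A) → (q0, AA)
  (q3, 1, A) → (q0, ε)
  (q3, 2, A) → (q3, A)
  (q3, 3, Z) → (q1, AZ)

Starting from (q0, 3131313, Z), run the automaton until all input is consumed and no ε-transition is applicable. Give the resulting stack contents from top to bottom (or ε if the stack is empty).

AZ

(q0, 3131313, Z)
  read 3, top Z: go to q0, push AZ → (q0, 131313, AZ)
  ε-move, top A: go to q3, push A → (q3, 131313, AZ)
  read 1, top A: go to q0, push ε → (q0, 31313, Z)
  read 3, top Z: go to q0, push AZ → (q0, 1313, AZ)
  ε-move, top A: go to q3, push A → (q3, 1313, AZ)
  read 1, top A: go to q0, push ε → (q0, 313, Z)
  read 3, top Z: go to q0, push AZ → (q0, 13, AZ)
  ε-move, top A: go to q3, push A → (q3, 13, AZ)
  read 1, top A: go to q0, push ε → (q0, 3, Z)
  read 3, top Z: go to q0, push AZ → (q0, ε, AZ)
  ε-move, top A: go to q3, push A → (q3, ε, AZ)
All input consumed in state q3 with stack AZ.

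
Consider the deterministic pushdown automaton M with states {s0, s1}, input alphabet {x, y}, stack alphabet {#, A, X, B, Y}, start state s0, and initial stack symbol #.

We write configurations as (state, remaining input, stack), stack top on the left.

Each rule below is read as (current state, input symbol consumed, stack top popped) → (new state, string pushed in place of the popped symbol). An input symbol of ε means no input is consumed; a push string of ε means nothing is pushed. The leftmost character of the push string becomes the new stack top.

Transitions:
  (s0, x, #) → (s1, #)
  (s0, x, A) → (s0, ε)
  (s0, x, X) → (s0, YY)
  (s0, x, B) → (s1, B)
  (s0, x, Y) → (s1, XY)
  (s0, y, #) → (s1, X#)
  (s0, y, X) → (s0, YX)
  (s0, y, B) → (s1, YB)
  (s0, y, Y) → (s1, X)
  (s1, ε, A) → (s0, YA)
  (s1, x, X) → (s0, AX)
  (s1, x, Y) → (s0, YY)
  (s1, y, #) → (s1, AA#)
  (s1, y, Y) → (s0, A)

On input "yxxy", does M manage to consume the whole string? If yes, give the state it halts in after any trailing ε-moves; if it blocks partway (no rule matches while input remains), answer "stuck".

s0

(s0, yxxy, #)
  read y, top #: go to s1, push X# → (s1, xxy, X#)
  read x, top X: go to s0, push AX → (s0, xy, AX#)
  read x, top A: go to s0, push ε → (s0, y, X#)
  read y, top X: go to s0, push YX → (s0, ε, YX#)
All input consumed; M is in state s0.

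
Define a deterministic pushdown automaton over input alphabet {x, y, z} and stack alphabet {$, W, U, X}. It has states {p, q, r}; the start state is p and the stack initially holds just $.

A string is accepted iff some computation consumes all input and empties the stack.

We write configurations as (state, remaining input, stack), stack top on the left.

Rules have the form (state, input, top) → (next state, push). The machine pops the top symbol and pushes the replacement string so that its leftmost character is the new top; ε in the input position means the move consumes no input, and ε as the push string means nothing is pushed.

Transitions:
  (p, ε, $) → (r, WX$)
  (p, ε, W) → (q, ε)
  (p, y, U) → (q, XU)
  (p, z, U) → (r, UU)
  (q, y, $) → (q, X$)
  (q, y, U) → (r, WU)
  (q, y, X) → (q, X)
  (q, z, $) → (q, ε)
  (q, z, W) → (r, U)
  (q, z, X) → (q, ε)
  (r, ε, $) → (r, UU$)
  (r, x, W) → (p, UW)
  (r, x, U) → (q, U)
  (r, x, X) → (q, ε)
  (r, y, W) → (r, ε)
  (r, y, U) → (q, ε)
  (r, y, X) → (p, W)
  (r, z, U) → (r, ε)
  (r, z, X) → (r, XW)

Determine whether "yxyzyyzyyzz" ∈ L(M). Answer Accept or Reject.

(p, yxyzyyzyyzz, $)
  ε-move, top $: go to r, push WX$ → (r, yxyzyyzyyzz, WX$)
  read y, top W: go to r, push ε → (r, xyzyyzyyzz, X$)
  read x, top X: go to q, push ε → (q, yzyyzyyzz, $)
  read y, top $: go to q, push X$ → (q, zyyzyyzz, X$)
  read z, top X: go to q, push ε → (q, yyzyyzz, $)
  read y, top $: go to q, push X$ → (q, yzyyzz, X$)
  read y, top X: go to q, push X → (q, zyyzz, X$)
  read z, top X: go to q, push ε → (q, yyzz, $)
  read y, top $: go to q, push X$ → (q, yzz, X$)
  read y, top X: go to q, push X → (q, zz, X$)
  read z, top X: go to q, push ε → (q, z, $)
  read z, top $: go to q, push ε → (q, ε, ε)
All input consumed and the stack is empty.

Accept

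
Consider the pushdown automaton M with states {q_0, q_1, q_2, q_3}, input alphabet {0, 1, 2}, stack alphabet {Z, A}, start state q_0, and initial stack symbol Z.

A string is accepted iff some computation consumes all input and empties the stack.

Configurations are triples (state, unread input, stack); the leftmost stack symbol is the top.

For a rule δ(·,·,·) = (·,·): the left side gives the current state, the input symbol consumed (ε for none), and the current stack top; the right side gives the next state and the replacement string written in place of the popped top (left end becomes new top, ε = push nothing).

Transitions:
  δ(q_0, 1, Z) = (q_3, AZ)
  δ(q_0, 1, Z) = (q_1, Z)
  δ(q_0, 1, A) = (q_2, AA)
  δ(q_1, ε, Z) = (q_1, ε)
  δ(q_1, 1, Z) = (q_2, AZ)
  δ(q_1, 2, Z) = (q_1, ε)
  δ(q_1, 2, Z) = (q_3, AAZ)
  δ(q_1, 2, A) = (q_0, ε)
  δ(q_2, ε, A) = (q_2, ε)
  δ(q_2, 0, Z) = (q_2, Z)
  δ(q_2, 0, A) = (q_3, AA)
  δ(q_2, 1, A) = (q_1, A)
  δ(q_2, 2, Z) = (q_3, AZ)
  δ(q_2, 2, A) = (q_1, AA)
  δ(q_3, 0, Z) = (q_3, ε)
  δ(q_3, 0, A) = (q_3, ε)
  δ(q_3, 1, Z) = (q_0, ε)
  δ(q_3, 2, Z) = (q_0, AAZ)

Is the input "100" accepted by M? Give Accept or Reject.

Accept

One accepting computation: (q_0, 100, Z) ⊢ (q_3, 00, AZ) ⊢ (q_3, 0, Z) ⊢ (q_3, ε, ε)
All input consumed and the stack is empty.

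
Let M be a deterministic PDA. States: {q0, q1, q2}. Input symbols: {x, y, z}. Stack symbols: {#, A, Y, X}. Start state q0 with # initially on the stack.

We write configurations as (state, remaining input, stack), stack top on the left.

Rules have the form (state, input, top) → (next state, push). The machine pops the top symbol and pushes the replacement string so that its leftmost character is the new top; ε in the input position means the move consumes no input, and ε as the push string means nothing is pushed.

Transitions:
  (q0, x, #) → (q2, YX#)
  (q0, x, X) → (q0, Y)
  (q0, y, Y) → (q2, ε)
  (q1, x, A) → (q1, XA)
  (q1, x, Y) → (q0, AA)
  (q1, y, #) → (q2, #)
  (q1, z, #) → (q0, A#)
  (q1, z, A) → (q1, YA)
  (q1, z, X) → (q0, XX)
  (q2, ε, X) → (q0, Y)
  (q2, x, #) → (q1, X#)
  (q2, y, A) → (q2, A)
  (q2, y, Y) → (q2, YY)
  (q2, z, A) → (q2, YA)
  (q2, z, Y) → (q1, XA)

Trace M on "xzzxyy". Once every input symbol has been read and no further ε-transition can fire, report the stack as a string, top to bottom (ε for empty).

(q0, xzzxyy, #)
  read x, top #: go to q2, push YX# → (q2, zzxyy, YX#)
  read z, top Y: go to q1, push XA → (q1, zxyy, XAX#)
  read z, top X: go to q0, push XX → (q0, xyy, XXAX#)
  read x, top X: go to q0, push Y → (q0, yy, YXAX#)
  read y, top Y: go to q2, push ε → (q2, y, XAX#)
  ε-move, top X: go to q0, push Y → (q0, y, YAX#)
  read y, top Y: go to q2, push ε → (q2, ε, AX#)
All input consumed in state q2 with stack AX#.

AX#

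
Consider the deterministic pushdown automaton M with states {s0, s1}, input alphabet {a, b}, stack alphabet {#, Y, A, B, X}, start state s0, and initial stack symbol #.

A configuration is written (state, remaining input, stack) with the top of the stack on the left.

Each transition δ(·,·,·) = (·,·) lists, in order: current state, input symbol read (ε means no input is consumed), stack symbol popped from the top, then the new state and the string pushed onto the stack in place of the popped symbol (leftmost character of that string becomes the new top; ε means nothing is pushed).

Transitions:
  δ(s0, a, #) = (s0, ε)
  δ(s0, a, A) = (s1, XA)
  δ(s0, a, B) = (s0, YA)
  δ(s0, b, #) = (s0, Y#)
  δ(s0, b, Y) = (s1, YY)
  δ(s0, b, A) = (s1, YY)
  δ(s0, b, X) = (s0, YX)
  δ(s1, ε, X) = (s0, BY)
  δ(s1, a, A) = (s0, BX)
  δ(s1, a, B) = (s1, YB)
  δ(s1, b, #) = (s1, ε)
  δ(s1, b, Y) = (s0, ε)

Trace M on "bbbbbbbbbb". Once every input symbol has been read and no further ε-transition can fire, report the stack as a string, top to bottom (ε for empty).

(s0, bbbbbbbbbb, #)
  read b, top #: go to s0, push Y# → (s0, bbbbbbbbb, Y#)
  read b, top Y: go to s1, push YY → (s1, bbbbbbbb, YY#)
  read b, top Y: go to s0, push ε → (s0, bbbbbbb, Y#)
  read b, top Y: go to s1, push YY → (s1, bbbbbb, YY#)
  read b, top Y: go to s0, push ε → (s0, bbbbb, Y#)
  read b, top Y: go to s1, push YY → (s1, bbbb, YY#)
  read b, top Y: go to s0, push ε → (s0, bbb, Y#)
  read b, top Y: go to s1, push YY → (s1, bb, YY#)
  read b, top Y: go to s0, push ε → (s0, b, Y#)
  read b, top Y: go to s1, push YY → (s1, ε, YY#)
All input consumed in state s1 with stack YY#.

YY#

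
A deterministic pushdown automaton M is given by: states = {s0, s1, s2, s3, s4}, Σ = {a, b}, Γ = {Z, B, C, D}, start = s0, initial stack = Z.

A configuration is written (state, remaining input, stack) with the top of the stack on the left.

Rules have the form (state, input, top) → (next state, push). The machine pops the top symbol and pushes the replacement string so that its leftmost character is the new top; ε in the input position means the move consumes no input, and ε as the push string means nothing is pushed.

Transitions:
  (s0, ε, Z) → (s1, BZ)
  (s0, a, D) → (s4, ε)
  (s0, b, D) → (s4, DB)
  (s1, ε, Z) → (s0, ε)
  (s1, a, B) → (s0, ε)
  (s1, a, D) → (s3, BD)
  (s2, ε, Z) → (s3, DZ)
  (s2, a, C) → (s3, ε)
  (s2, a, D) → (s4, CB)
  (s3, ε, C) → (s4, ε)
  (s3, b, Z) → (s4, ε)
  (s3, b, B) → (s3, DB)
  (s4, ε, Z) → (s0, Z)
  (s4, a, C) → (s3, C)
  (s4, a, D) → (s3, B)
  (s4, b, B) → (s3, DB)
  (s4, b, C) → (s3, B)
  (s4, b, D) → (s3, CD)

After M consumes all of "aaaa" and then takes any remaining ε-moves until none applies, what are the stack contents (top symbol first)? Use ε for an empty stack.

(s0, aaaa, Z) ⊢ (s1, aaaa, BZ) ⊢ (s0, aaa, Z) ⊢ (s1, aaa, BZ) ⊢ (s0, aa, Z) ⊢ (s1, aa, BZ) ⊢ (s0, a, Z) ⊢ (s1, a, BZ) ⊢ (s0, ε, Z) ⊢ (s1, ε, BZ)
All input consumed in state s1 with stack BZ.

BZ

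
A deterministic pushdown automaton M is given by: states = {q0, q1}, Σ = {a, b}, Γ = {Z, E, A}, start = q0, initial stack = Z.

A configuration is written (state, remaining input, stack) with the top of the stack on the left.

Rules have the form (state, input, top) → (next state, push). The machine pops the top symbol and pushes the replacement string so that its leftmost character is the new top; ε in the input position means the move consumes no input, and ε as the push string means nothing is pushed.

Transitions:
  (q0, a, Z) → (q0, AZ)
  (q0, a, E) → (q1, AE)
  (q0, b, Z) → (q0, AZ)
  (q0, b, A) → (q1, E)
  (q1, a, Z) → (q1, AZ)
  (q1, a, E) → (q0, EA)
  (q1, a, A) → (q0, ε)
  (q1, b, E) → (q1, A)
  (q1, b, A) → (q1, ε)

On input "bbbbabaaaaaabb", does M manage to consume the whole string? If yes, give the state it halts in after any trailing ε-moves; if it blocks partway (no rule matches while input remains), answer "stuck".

(q0, bbbbabaaaaaabb, Z)
  read b, top Z: go to q0, push AZ → (q0, bbbabaaaaaabb, AZ)
  read b, top A: go to q1, push E → (q1, bbabaaaaaabb, EZ)
  read b, top E: go to q1, push A → (q1, babaaaaaabb, AZ)
  read b, top A: go to q1, push ε → (q1, abaaaaaabb, Z)
  read a, top Z: go to q1, push AZ → (q1, baaaaaabb, AZ)
  read b, top A: go to q1, push ε → (q1, aaaaaabb, Z)
  read a, top Z: go to q1, push AZ → (q1, aaaaabb, AZ)
  read a, top A: go to q0, push ε → (q0, aaaabb, Z)
  read a, top Z: go to q0, push AZ → (q0, aaabb, AZ)
No transition for (q0, a, top A); M blocks with input aaabb remaining.

stuck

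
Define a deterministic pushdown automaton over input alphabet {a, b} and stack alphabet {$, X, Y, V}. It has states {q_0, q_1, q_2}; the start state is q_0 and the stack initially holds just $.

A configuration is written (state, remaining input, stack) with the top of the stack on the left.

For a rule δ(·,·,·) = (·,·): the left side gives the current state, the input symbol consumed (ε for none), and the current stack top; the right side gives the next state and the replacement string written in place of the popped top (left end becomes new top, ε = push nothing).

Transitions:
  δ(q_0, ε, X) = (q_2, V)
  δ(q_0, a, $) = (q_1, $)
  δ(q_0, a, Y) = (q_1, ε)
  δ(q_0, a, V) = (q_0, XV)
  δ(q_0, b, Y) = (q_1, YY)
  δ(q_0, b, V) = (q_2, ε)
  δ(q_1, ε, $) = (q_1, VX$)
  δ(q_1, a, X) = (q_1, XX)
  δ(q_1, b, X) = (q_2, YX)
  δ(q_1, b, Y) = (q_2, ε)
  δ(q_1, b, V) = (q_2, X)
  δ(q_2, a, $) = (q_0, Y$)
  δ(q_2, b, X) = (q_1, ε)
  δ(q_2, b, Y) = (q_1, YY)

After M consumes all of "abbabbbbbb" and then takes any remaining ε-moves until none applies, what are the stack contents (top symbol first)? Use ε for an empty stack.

YYXX$

(q_0, abbabbbbbb, $)
  read a, top $: go to q_1, push $ → (q_1, bbabbbbbb, $)
  ε-move, top $: go to q_1, push VX$ → (q_1, bbabbbbbb, VX$)
  read b, top V: go to q_2, push X → (q_2, babbbbbb, XX$)
  read b, top X: go to q_1, push ε → (q_1, abbbbbb, X$)
  read a, top X: go to q_1, push XX → (q_1, bbbbbb, XX$)
  read b, top X: go to q_2, push YX → (q_2, bbbbb, YXX$)
  read b, top Y: go to q_1, push YY → (q_1, bbbb, YYXX$)
  read b, top Y: go to q_2, push ε → (q_2, bbb, YXX$)
  read b, top Y: go to q_1, push YY → (q_1, bb, YYXX$)
  read b, top Y: go to q_2, push ε → (q_2, b, YXX$)
  read b, top Y: go to q_1, push YY → (q_1, ε, YYXX$)
All input consumed in state q_1 with stack YYXX$.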